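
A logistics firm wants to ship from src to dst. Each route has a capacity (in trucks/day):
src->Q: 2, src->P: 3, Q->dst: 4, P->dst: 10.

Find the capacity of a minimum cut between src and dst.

Max flow = 5 (via 2 augmenting paths).
In the residual at optimum, the set reachable from src is {src}.
Cut edges: src->Q (cap 2), src->P (cap 3). Sum = 5.

5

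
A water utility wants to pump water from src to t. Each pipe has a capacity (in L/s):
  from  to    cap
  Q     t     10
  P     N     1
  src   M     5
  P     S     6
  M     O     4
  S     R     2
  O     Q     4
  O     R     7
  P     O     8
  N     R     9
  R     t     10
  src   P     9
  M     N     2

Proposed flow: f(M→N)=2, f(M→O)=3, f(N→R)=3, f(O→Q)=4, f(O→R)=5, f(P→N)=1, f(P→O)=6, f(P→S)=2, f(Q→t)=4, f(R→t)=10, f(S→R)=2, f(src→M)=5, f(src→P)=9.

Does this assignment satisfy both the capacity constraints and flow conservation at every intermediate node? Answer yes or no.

Every edge has 0 ≤ f(e) ≤ cap(e).
At each intermediate node, inflow equals outflow.

Yes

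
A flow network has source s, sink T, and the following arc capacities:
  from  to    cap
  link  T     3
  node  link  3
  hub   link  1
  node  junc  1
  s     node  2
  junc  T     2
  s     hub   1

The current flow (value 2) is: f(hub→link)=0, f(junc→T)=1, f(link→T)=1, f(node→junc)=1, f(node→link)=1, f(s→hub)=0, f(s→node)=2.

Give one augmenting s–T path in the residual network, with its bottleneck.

Residual along s→hub→link→T: s→hub: 1, hub→link: 1, link→T: 2.
Bottleneck = min = 1.

s→hub→link→T, bottleneck 1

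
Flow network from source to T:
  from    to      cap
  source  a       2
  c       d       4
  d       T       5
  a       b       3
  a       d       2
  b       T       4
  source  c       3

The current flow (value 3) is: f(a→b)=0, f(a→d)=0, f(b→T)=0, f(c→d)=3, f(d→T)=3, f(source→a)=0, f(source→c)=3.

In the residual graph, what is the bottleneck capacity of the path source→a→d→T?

2

Residual capacities along the path: source→a: 2, a→d: 2, d→T: 2.
Minimum is 2.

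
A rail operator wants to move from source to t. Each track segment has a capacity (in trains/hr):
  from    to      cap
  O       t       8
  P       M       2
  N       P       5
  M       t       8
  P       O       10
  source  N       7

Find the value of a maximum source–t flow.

Augment source→N→P→M→t: bottleneck 2. Total 2.
Augment source→N→P→O→t: bottleneck 3. Total 5.
No augmenting path remains in the residual graph.

5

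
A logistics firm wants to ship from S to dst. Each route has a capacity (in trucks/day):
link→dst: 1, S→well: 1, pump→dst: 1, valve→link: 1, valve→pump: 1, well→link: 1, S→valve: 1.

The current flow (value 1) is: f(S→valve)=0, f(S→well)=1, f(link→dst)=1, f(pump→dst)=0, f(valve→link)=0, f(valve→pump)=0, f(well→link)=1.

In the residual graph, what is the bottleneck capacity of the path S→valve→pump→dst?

1

Residual capacities along the path: S→valve: 1, valve→pump: 1, pump→dst: 1.
Minimum is 1.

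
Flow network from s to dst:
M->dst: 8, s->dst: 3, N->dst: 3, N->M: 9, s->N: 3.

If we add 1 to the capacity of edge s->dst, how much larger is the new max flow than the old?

Original max flow = 6.
After raising cap(s->dst), augmenting paths through that edge carry 1 more unit.
New max flow = 7. Increase = 1.

1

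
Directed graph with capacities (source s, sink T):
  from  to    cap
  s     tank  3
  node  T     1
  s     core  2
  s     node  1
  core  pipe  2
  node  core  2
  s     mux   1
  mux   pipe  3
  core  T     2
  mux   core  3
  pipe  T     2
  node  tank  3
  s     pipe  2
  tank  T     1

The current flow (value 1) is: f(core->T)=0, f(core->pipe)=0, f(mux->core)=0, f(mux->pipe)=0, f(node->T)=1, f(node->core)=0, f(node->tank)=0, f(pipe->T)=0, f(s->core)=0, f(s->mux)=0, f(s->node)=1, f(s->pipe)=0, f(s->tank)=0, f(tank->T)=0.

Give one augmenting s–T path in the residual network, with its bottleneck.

s->core->T, bottleneck 2

Residual along s->core->T: s->core: 2, core->T: 2.
Bottleneck = min = 2.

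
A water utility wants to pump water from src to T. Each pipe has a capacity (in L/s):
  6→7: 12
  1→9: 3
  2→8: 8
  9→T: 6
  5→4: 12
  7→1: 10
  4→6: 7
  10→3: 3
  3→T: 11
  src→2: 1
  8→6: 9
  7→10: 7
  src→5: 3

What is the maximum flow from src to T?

4

Augment src→2→8→6→7→1→9→T: bottleneck 1. Total 1.
Augment src→5→4→6→7→1→9→T: bottleneck 2. Total 3.
Augment src→5→4→6→7→10→3→T: bottleneck 1. Total 4.
No augmenting path remains in the residual graph.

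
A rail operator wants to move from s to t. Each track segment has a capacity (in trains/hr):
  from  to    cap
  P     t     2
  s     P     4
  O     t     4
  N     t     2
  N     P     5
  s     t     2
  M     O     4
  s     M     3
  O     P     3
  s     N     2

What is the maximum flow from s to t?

Augment s→t: bottleneck 2. Total 2.
Augment s→N→t: bottleneck 2. Total 4.
Augment s→P→t: bottleneck 2. Total 6.
Augment s→M→O→t: bottleneck 3. Total 9.
No augmenting path remains in the residual graph.

9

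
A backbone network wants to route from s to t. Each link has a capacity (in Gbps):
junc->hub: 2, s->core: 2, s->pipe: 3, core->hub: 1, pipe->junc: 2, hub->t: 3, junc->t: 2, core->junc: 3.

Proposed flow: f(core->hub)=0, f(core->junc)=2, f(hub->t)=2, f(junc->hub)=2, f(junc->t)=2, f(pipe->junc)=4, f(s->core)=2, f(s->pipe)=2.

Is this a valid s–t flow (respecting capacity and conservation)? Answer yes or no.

Capacity violated on pipe->junc: flow 4 > capacity 2.

No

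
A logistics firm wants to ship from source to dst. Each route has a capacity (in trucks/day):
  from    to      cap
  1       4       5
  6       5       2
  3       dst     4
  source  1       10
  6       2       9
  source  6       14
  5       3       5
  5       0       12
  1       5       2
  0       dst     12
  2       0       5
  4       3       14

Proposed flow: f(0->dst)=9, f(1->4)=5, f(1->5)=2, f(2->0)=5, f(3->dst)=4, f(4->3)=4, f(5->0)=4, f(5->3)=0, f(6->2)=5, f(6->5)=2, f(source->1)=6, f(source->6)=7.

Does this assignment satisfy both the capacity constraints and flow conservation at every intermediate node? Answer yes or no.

Conservation fails at 1: inflow 6 ≠ outflow 7.

No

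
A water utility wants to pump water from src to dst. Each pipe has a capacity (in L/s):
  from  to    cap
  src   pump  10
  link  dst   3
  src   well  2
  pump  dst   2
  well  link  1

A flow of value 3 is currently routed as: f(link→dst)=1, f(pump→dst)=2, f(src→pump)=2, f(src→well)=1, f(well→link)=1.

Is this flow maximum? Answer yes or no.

Yes

Residual reachable from src: {pump, src, well}; dst is not reachable.
Saturated cut: well→link, pump→dst with total capacity 3 = current flow value. Flow is maximum.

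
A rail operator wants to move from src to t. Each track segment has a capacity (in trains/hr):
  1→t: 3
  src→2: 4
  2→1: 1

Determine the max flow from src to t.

1

Augment src→2→1→t: bottleneck 1. Total 1.
No augmenting path remains in the residual graph.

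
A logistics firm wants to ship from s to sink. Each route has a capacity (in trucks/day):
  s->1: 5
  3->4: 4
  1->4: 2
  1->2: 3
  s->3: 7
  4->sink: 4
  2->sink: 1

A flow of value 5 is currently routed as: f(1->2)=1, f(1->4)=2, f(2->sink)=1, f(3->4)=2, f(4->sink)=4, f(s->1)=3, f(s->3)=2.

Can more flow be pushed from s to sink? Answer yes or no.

Residual reachable from s: {1, 2, 3, 4, s}; sink is not reachable.
Saturated cut: 2->sink, 4->sink with total capacity 5 = current flow value. Flow is maximum.

No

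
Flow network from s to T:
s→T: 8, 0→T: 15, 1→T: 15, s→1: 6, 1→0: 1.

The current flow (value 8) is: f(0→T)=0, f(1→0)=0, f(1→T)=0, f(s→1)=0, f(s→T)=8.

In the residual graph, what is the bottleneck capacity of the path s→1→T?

Residual capacities along the path: s→1: 6, 1→T: 15.
Minimum is 6.

6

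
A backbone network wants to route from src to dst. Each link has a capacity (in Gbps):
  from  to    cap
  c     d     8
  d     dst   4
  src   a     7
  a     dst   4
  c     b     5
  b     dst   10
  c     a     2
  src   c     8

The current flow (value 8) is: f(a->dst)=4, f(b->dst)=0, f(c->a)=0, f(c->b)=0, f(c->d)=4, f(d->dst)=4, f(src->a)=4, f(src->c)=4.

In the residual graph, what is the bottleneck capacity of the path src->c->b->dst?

Residual capacities along the path: src->c: 4, c->b: 5, b->dst: 10.
Minimum is 4.

4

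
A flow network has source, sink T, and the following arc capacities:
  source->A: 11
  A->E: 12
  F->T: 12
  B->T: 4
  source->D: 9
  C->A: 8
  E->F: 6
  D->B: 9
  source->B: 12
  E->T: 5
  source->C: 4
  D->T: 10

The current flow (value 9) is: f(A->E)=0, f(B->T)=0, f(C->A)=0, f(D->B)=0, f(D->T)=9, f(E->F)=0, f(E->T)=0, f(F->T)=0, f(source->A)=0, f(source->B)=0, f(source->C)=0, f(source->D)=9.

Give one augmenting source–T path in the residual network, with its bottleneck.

source->B->T, bottleneck 4

Residual along source->B->T: source->B: 12, B->T: 4.
Bottleneck = min = 4.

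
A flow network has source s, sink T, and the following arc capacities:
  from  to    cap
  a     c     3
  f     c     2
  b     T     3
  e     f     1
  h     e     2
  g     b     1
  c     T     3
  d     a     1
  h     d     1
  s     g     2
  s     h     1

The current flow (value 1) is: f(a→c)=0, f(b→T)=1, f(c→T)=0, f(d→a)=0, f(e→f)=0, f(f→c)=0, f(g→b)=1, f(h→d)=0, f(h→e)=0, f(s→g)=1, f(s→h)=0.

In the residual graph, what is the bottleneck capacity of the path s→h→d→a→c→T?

1

Residual capacities along the path: s→h: 1, h→d: 1, d→a: 1, a→c: 3, c→T: 3.
Minimum is 1.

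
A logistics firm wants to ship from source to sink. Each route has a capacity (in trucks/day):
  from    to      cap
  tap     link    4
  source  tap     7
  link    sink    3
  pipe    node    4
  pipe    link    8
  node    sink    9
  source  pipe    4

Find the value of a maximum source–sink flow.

7

Augment source→tap→link→sink: bottleneck 3. Total 3.
Augment source→pipe→node→sink: bottleneck 4. Total 7.
No augmenting path remains in the residual graph.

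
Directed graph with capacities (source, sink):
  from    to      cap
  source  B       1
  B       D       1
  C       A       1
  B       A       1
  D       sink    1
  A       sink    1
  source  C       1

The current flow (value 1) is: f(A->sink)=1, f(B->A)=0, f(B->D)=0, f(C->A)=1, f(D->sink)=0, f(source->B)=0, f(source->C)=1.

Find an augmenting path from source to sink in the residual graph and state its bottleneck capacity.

Residual along source->B->D->sink: source->B: 1, B->D: 1, D->sink: 1.
Bottleneck = min = 1.

source->B->D->sink, bottleneck 1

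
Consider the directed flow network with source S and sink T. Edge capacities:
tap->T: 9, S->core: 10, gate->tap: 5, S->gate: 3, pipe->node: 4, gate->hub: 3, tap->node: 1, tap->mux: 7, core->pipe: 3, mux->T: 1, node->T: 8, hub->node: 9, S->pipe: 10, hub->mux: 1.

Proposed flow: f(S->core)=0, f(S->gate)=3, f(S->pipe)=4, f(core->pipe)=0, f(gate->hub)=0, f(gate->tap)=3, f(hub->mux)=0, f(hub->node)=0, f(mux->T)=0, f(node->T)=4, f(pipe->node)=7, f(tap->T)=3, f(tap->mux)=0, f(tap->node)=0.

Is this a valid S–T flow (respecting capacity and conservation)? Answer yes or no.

No

Capacity violated on pipe->node: flow 7 > capacity 4.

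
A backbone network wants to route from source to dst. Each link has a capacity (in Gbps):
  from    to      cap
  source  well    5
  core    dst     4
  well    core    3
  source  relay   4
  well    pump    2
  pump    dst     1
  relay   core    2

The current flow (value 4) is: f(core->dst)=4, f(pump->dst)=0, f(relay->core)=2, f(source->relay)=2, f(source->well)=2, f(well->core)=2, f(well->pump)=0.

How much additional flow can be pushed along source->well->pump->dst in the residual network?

1

Residual capacities along the path: source->well: 3, well->pump: 2, pump->dst: 1.
Minimum is 1.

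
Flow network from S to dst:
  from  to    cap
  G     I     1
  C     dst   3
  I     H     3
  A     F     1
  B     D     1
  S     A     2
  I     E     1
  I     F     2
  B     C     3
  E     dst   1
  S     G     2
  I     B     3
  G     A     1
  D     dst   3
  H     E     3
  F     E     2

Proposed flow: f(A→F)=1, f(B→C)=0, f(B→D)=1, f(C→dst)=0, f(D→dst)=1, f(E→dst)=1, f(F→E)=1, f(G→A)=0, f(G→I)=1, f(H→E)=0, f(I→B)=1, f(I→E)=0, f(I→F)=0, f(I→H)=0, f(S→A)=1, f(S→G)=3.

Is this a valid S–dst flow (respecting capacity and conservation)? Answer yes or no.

No

Capacity violated on S→G: flow 3 > capacity 2.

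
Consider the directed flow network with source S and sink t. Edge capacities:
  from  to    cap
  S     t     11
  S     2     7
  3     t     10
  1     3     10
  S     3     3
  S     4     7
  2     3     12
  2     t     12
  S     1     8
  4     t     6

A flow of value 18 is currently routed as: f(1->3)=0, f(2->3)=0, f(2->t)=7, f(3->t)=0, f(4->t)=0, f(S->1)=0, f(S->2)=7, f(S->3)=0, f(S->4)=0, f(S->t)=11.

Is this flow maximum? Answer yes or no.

Residual path S->4->t has bottleneck 6 > 0.
Pushing 6 along it raises the flow to 24, so the given flow is not maximum.

No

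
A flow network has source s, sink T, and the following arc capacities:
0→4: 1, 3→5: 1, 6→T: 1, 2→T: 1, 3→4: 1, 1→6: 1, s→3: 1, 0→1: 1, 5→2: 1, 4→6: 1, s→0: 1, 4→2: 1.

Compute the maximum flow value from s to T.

Augment s→0→1→6→T: bottleneck 1. Total 1.
Augment s→3→4→2→T: bottleneck 1. Total 2.
No augmenting path remains in the residual graph.

2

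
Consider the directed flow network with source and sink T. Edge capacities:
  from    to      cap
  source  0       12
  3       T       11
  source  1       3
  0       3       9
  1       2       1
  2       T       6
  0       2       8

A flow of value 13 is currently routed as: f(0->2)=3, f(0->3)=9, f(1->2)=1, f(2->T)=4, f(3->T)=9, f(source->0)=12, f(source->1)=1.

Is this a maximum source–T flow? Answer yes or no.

Residual reachable from source: {1, source}; T is not reachable.
Saturated cut: source->0, 1->2 with total capacity 13 = current flow value. Flow is maximum.

Yes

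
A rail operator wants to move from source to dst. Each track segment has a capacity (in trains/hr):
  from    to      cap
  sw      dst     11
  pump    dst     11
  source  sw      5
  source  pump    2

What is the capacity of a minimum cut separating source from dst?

7

Max flow = 7 (via 2 augmenting paths).
In the residual at optimum, the set reachable from source is {source}.
Cut edges: source→sw (cap 5), source→pump (cap 2). Sum = 7.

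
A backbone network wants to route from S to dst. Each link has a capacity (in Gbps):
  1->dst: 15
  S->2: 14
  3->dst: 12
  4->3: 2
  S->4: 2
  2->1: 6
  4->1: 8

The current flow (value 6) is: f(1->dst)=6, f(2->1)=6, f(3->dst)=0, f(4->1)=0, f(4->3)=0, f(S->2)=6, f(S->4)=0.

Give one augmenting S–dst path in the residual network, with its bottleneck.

Residual along S->4->1->dst: S->4: 2, 4->1: 8, 1->dst: 9.
Bottleneck = min = 2.

S->4->1->dst, bottleneck 2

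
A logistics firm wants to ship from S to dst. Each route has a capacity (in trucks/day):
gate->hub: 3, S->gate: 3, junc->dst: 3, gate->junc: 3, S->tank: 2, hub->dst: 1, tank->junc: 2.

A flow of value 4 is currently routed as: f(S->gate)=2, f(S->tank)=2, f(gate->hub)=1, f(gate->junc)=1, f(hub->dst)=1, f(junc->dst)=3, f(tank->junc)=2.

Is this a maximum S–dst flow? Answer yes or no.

Yes

Residual reachable from S: {S, gate, hub, junc, tank}; dst is not reachable.
Saturated cut: junc->dst, hub->dst with total capacity 4 = current flow value. Flow is maximum.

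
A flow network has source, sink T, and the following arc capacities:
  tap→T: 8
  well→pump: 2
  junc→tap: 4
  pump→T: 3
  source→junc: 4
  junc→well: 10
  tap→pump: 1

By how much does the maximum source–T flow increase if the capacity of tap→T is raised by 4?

Original max flow = 4.
Edge tap→T does not cross the min cut (source side {source}), so extra capacity there cannot help.
New max flow = 4. Increase = 0.

0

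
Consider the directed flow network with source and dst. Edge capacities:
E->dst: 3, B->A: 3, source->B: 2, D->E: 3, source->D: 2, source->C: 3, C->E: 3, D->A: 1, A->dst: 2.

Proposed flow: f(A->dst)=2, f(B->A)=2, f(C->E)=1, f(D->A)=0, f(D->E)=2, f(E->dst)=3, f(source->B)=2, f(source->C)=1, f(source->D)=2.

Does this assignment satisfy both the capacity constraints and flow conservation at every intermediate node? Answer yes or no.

Yes

Every edge has 0 ≤ f(e) ≤ cap(e).
At each intermediate node, inflow equals outflow.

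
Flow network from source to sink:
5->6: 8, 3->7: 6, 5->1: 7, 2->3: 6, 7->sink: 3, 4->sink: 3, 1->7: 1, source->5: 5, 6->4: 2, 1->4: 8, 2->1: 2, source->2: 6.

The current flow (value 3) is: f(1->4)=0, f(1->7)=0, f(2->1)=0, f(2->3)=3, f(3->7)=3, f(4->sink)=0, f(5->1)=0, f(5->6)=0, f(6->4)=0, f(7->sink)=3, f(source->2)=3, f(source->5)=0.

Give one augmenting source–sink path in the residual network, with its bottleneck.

Residual along source->2->1->4->sink: source->2: 3, 2->1: 2, 1->4: 8, 4->sink: 3.
Bottleneck = min = 2.

source->2->1->4->sink, bottleneck 2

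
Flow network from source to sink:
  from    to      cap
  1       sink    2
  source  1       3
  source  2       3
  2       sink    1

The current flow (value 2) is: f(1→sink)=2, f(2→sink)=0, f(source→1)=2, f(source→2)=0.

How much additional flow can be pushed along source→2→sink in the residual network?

1

Residual capacities along the path: source→2: 3, 2→sink: 1.
Minimum is 1.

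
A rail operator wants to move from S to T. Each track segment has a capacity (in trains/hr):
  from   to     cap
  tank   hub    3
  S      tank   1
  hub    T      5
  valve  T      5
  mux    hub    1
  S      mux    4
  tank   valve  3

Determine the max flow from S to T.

Augment S→tank→valve→T: bottleneck 1. Total 1.
Augment S→mux→hub→T: bottleneck 1. Total 2.
No augmenting path remains in the residual graph.

2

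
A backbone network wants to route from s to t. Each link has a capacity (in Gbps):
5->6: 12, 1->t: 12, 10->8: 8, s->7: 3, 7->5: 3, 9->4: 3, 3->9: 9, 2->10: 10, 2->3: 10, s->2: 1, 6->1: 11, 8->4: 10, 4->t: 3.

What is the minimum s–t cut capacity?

4

Max flow = 4 (via 2 augmenting paths).
In the residual at optimum, the set reachable from s is {s}.
Cut edges: s->7 (cap 3), s->2 (cap 1). Sum = 4.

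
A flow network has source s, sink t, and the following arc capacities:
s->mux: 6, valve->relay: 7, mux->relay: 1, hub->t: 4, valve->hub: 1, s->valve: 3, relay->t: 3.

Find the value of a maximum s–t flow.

Augment s->mux->relay->t: bottleneck 1. Total 1.
Augment s->valve->relay->t: bottleneck 2. Total 3.
Augment s->valve->hub->t: bottleneck 1. Total 4.
No augmenting path remains in the residual graph.

4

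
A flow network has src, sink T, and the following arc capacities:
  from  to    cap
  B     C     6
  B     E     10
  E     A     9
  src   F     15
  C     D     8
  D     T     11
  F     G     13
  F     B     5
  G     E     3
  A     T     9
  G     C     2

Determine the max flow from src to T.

Augment src→F→B→E→A→T: bottleneck 5. Total 5.
Augment src→F→G→C→D→T: bottleneck 2. Total 7.
Augment src→F→G→E→A→T: bottleneck 3. Total 10.
No augmenting path remains in the residual graph.

10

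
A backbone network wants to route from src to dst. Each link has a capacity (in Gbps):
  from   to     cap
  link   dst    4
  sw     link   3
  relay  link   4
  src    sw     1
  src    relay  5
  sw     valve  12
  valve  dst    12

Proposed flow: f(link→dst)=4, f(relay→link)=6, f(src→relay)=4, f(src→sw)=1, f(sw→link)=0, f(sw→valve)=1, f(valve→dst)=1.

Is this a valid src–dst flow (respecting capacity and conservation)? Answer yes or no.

Capacity violated on relay→link: flow 6 > capacity 4.

No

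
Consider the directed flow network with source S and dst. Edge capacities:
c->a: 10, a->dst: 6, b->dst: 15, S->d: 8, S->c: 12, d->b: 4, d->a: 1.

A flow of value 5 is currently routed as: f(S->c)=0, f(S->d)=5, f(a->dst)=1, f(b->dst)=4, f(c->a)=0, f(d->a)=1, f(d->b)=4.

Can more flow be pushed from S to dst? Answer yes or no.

Residual path S->c->a->dst has bottleneck 5 > 0.
Pushing 5 along it raises the flow to 10, so the given flow is not maximum.

Yes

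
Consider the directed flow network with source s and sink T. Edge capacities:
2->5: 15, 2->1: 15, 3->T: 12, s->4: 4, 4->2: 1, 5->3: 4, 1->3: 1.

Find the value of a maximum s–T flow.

1

Augment s->4->2->5->3->T: bottleneck 1. Total 1.
No augmenting path remains in the residual graph.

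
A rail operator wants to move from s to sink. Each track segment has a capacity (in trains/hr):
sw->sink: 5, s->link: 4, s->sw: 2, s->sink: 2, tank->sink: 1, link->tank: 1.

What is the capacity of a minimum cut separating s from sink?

Max flow = 5 (via 3 augmenting paths).
In the residual at optimum, the set reachable from s is {link, s}.
Cut edges: s->sw (cap 2), s->sink (cap 2), link->tank (cap 1). Sum = 5.

5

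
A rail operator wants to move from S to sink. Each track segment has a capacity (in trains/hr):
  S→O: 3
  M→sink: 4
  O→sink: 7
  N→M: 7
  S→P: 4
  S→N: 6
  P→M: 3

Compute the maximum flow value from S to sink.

7

Augment S→O→sink: bottleneck 3. Total 3.
Augment S→N→M→sink: bottleneck 4. Total 7.
No augmenting path remains in the residual graph.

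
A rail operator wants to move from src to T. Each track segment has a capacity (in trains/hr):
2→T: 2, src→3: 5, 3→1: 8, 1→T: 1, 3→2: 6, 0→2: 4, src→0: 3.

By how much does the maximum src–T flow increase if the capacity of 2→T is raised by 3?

Original max flow = 3.
After raising cap(2→T), augmenting paths through that edge carry 3 more units.
New max flow = 6. Increase = 3.

3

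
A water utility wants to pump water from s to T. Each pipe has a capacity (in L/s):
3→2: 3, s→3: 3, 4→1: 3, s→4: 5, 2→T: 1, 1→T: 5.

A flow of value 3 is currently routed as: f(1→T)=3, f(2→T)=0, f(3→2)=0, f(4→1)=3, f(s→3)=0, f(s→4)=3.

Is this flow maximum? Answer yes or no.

Residual path s→3→2→T has bottleneck 1 > 0.
Pushing 1 along it raises the flow to 4, so the given flow is not maximum.

No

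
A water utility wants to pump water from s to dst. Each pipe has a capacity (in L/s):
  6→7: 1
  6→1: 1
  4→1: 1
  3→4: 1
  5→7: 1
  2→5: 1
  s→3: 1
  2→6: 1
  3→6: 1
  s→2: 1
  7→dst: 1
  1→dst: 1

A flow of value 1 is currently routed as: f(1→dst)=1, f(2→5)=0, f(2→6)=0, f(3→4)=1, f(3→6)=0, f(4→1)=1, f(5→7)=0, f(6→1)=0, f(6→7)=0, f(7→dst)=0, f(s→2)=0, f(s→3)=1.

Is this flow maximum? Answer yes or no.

No

Residual path s→2→6→7→dst has bottleneck 1 > 0.
Pushing 1 along it raises the flow to 2, so the given flow is not maximum.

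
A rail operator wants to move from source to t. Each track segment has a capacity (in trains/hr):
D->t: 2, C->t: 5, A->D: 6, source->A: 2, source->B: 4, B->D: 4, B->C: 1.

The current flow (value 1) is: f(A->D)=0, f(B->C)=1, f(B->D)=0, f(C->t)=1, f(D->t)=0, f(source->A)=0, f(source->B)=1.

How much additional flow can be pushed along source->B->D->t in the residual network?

2

Residual capacities along the path: source->B: 3, B->D: 4, D->t: 2.
Minimum is 2.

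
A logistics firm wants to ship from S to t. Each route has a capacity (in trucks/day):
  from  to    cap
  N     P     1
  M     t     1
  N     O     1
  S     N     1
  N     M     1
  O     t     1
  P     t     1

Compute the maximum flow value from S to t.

Augment S->N->P->t: bottleneck 1. Total 1.
No augmenting path remains in the residual graph.

1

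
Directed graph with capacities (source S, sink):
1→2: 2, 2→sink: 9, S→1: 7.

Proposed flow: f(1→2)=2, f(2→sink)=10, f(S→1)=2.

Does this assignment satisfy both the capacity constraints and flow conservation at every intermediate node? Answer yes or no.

Capacity violated on 2→sink: flow 10 > capacity 9.

No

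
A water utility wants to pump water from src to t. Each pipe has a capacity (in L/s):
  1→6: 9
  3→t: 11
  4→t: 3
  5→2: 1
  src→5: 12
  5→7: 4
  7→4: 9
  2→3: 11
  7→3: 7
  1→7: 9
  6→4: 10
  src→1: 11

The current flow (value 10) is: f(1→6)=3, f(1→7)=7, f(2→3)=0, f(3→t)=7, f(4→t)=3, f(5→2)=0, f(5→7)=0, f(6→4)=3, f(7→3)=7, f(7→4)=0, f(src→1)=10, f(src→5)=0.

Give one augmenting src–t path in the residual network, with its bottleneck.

Residual along src→5→2→3→t: src→5: 12, 5→2: 1, 2→3: 11, 3→t: 4.
Bottleneck = min = 1.

src→5→2→3→t, bottleneck 1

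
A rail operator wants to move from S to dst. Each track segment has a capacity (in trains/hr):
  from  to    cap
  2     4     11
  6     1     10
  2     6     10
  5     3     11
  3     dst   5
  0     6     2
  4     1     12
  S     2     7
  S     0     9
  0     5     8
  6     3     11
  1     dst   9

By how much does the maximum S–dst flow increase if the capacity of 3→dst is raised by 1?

Original max flow = 14.
After raising cap(3→dst), augmenting paths through that edge carry 1 more unit.
New max flow = 15. Increase = 1.

1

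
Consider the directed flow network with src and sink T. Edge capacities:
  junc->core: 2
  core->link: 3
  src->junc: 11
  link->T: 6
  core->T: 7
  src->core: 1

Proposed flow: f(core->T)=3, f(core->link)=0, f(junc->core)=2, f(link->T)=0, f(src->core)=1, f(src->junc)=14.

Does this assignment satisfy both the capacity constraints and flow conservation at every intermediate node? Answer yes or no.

Capacity violated on src->junc: flow 14 > capacity 11.

No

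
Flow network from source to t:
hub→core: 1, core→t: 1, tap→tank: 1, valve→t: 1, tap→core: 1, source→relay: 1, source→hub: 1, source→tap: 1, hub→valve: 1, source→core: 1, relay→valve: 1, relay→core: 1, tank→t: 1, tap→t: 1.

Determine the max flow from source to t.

3

Augment source→tap→t: bottleneck 1. Total 1.
Augment source→core→t: bottleneck 1. Total 2.
Augment source→relay→valve→t: bottleneck 1. Total 3.
No augmenting path remains in the residual graph.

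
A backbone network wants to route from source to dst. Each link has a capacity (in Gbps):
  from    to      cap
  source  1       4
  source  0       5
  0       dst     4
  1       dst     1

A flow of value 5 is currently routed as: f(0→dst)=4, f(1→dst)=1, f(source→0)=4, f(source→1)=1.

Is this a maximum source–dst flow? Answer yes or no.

Yes

Residual reachable from source: {0, 1, source}; dst is not reachable.
Saturated cut: 1→dst, 0→dst with total capacity 5 = current flow value. Flow is maximum.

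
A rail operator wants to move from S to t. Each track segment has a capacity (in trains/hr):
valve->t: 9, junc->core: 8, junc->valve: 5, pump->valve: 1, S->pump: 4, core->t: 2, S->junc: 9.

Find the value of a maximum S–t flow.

Augment S->pump->valve->t: bottleneck 1. Total 1.
Augment S->junc->valve->t: bottleneck 5. Total 6.
Augment S->junc->core->t: bottleneck 2. Total 8.
No augmenting path remains in the residual graph.

8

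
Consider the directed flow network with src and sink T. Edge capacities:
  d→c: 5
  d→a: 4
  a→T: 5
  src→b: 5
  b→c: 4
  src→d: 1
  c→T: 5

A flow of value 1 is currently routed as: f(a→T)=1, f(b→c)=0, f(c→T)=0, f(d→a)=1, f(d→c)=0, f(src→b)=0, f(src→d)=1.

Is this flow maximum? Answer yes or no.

No

Residual path src→b→c→T has bottleneck 4 > 0.
Pushing 4 along it raises the flow to 5, so the given flow is not maximum.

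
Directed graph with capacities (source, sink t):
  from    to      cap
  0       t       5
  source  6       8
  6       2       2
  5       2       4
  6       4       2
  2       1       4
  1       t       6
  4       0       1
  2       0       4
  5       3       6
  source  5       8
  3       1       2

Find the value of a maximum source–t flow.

9

Augment source→5→3→1→t: bottleneck 2. Total 2.
Augment source→5→2→1→t: bottleneck 4. Total 6.
Augment source→6→2→0→t: bottleneck 2. Total 8.
Augment source→6→4→0→t: bottleneck 1. Total 9.
No augmenting path remains in the residual graph.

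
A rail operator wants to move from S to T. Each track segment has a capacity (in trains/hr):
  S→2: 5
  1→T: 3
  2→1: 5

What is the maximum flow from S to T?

3

Augment S→2→1→T: bottleneck 3. Total 3.
No augmenting path remains in the residual graph.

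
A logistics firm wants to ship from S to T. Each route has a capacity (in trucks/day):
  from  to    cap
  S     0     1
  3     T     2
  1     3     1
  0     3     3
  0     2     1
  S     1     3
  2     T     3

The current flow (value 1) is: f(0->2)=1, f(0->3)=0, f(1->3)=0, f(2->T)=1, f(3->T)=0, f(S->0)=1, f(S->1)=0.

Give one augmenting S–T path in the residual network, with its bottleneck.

S->1->3->T, bottleneck 1

Residual along S->1->3->T: S->1: 3, 1->3: 1, 3->T: 2.
Bottleneck = min = 1.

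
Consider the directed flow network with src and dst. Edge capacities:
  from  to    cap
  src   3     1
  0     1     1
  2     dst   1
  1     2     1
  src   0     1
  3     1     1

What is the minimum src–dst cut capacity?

Max flow = 1 (via 1 augmenting path).
In the residual at optimum, the set reachable from src is {0, 1, 3, src}.
Cut edges: 1→2 (cap 1). Sum = 1.

1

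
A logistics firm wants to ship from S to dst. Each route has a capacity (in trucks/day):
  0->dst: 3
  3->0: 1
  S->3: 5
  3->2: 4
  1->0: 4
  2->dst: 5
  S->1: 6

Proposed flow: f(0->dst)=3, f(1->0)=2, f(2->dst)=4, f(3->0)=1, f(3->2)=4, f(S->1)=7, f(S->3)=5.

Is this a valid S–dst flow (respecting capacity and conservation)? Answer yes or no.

No

Capacity violated on S->1: flow 7 > capacity 6.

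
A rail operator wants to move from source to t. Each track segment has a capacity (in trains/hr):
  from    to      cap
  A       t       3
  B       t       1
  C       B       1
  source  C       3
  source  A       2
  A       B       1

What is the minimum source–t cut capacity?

Max flow = 3 (via 2 augmenting paths).
In the residual at optimum, the set reachable from source is {C, source}.
Cut edges: source->A (cap 2), C->B (cap 1). Sum = 3.

3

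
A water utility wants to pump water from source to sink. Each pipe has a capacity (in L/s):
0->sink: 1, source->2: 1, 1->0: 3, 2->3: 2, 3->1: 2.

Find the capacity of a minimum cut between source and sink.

1

Max flow = 1 (via 1 augmenting path).
In the residual at optimum, the set reachable from source is {source}.
Cut edges: source->2 (cap 1). Sum = 1.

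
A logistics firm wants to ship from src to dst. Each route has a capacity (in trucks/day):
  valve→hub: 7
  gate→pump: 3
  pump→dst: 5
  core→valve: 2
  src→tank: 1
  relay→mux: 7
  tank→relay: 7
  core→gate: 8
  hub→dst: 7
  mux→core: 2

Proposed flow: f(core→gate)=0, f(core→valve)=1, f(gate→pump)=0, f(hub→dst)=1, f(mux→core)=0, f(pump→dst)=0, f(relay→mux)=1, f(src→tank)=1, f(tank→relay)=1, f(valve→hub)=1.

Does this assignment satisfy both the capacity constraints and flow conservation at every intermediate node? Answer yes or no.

Conservation fails at mux: inflow 1 ≠ outflow 0.

No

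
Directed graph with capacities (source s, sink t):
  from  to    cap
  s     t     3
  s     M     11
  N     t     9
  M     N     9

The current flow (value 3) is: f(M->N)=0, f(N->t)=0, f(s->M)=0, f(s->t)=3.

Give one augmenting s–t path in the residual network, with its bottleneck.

s->M->N->t, bottleneck 9

Residual along s->M->N->t: s->M: 11, M->N: 9, N->t: 9.
Bottleneck = min = 9.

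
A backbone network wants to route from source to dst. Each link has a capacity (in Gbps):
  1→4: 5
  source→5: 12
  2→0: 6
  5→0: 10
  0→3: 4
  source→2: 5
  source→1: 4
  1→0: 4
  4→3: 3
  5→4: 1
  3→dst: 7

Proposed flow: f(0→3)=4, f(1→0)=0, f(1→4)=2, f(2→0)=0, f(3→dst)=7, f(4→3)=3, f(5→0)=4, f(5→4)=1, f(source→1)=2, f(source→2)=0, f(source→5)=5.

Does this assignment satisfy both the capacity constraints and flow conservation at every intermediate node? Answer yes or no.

Yes

Every edge has 0 ≤ f(e) ≤ cap(e).
At each intermediate node, inflow equals outflow.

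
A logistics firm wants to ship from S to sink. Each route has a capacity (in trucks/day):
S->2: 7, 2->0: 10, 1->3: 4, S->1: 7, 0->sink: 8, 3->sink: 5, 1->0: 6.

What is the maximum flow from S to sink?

12

Augment S->1->3->sink: bottleneck 4. Total 4.
Augment S->1->0->sink: bottleneck 3. Total 7.
Augment S->2->0->sink: bottleneck 5. Total 12.
No augmenting path remains in the residual graph.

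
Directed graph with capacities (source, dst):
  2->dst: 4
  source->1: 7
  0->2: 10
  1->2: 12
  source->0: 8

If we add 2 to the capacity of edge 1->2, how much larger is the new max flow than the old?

Original max flow = 4.
Edge 1->2 does not cross the min cut (source side {0, 1, 2, source}), so extra capacity there cannot help.
New max flow = 4. Increase = 0.

0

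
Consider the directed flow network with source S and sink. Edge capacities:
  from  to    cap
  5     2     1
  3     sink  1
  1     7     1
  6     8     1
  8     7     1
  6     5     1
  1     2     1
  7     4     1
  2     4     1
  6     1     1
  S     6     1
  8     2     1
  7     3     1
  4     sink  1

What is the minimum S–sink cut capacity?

Max flow = 1 (via 1 augmenting path).
In the residual at optimum, the set reachable from S is {S}.
Cut edges: S->6 (cap 1). Sum = 1.

1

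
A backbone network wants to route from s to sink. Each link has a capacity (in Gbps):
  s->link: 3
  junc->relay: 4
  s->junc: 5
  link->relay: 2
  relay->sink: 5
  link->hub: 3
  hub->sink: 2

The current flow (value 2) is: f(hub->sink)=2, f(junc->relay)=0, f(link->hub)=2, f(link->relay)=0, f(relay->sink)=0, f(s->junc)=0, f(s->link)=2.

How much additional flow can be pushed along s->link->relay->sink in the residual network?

Residual capacities along the path: s->link: 1, link->relay: 2, relay->sink: 5.
Minimum is 1.

1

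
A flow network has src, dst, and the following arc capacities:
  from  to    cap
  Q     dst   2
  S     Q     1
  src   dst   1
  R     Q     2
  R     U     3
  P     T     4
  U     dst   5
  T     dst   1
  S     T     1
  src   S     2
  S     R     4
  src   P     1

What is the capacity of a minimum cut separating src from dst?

4

Max flow = 4 (via 4 augmenting paths).
In the residual at optimum, the set reachable from src is {src}.
Cut edges: src→P (cap 1), src→S (cap 2), src→dst (cap 1). Sum = 4.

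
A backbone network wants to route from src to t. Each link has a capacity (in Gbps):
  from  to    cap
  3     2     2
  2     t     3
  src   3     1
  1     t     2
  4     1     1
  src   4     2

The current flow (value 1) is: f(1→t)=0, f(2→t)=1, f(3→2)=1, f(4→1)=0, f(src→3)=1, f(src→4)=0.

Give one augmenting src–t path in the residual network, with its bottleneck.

Residual along src→4→1→t: src→4: 2, 4→1: 1, 1→t: 2.
Bottleneck = min = 1.

src→4→1→t, bottleneck 1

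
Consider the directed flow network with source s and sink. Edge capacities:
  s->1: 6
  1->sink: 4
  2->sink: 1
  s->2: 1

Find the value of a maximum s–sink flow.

Augment s->2->sink: bottleneck 1. Total 1.
Augment s->1->sink: bottleneck 4. Total 5.
No augmenting path remains in the residual graph.

5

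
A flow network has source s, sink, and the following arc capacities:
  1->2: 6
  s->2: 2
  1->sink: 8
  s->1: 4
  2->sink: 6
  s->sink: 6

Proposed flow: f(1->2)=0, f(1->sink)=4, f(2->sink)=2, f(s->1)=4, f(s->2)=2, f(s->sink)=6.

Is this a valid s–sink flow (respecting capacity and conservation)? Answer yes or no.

Every edge has 0 ≤ f(e) ≤ cap(e).
At each intermediate node, inflow equals outflow.

Yes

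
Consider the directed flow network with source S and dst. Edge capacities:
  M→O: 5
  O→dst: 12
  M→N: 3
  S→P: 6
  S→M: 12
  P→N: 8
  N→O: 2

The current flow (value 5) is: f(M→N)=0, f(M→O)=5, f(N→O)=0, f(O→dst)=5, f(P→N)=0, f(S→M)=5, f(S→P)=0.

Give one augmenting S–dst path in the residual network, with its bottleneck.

Residual along S→M→N→O→dst: S→M: 7, M→N: 3, N→O: 2, O→dst: 7.
Bottleneck = min = 2.

S→M→N→O→dst, bottleneck 2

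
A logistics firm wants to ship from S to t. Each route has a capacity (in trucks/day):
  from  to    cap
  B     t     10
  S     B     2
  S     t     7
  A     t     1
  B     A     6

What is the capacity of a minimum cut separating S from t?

9

Max flow = 9 (via 2 augmenting paths).
In the residual at optimum, the set reachable from S is {S}.
Cut edges: S->B (cap 2), S->t (cap 7). Sum = 9.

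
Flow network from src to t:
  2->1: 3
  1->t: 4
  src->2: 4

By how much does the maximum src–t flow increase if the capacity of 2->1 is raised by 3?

1

Original max flow = 3.
After raising cap(2->1), augmenting paths through that edge carry 1 more unit.
New max flow = 4. Increase = 1.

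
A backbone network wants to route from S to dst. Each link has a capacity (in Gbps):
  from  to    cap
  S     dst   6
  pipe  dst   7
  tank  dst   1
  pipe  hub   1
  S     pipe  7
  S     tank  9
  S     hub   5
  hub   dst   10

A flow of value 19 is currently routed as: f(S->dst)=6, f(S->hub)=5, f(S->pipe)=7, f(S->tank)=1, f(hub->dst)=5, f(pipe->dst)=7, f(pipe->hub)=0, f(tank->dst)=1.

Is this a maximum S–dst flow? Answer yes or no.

Residual reachable from S: {S, tank}; dst is not reachable.
Saturated cut: S->pipe, S->hub, S->dst, tank->dst with total capacity 19 = current flow value. Flow is maximum.

Yes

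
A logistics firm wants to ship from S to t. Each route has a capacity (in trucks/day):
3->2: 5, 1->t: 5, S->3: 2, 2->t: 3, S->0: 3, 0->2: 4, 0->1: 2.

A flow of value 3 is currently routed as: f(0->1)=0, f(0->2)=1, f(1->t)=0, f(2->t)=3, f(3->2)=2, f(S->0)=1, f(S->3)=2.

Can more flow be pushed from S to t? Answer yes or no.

Residual path S->0->1->t has bottleneck 2 > 0.
Pushing 2 along it raises the flow to 5, so the given flow is not maximum.

Yes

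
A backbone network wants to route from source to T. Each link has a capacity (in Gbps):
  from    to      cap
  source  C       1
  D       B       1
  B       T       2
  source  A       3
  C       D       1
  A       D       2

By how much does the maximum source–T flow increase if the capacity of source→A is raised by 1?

0

Original max flow = 1.
Edge source→A does not cross the min cut (source side {A, C, D, source}), so extra capacity there cannot help.
New max flow = 1. Increase = 0.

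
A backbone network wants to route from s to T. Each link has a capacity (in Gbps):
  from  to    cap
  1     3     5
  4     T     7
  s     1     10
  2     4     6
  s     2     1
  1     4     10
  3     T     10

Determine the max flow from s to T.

Augment s->2->4->T: bottleneck 1. Total 1.
Augment s->1->4->T: bottleneck 6. Total 7.
Augment s->1->3->T: bottleneck 4. Total 11.
No augmenting path remains in the residual graph.

11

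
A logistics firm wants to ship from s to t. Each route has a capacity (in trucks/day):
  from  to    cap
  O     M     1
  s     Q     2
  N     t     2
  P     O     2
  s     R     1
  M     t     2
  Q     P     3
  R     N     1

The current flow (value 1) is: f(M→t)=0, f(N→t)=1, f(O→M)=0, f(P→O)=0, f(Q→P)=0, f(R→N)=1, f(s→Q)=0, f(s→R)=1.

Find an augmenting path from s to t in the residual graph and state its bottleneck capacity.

Residual along s→Q→P→O→M→t: s→Q: 2, Q→P: 3, P→O: 2, O→M: 1, M→t: 2.
Bottleneck = min = 1.

s→Q→P→O→M→t, bottleneck 1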